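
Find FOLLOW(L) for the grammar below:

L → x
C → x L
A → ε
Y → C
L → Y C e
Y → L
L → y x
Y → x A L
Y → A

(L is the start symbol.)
{ $, 'e', 'x' }

L is the start symbol, so $ ∈ FOLLOW(L).
In C → x L: L is at the end, add FOLLOW(C)
In Y → L: L is at the end, add FOLLOW(Y)
In Y → x A L: L is at the end, add FOLLOW(Y)

The FOLLOW sets referred to above (computed the same way, to a fixed point):
  FOLLOW(C) = { 'e', 'x' }
  FOLLOW(Y) = { 'x' }

Taking the union: FOLLOW(L) = { $, 'e', 'x' }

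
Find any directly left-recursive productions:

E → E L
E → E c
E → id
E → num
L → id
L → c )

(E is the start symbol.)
Direct left recursion occurs when N → N α for some non-terminal N (the right-hand side begins with the left-hand side itself).

E → E L: LEFT RECURSIVE (starts with E)
E → E c: LEFT RECURSIVE (starts with E)
E → id: starts with id
E → num: starts with num
L → id: starts with id
L → c ): starts with c

The grammar has direct left recursion on: E.

Answer: Yes, E is left-recursive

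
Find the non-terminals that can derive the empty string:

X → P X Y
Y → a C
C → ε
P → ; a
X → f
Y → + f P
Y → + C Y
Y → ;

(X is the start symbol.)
{ 'C' }

ε-productions: C → ε
So C is immediately nullable.
No further non-terminal can be added: every production for the remaining non-terminals contains a terminal or a non-nullable non-terminal.
Nullable = { 'C' }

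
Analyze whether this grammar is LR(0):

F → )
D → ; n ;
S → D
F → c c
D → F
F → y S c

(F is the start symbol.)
Yes, the grammar is LR(0)

Augment with F' → F and build the canonical LR(0) collection (I0 = CLOSURE({[F' → . F]}), then GOTO on every symbol after a dot until no new states appear). It has 13 states:
  I0: { [F → . )], [F → . c c], [F → . y S c], [F' → . F] }  — shift
  I1: { [F → ) .] }  — reduce
  I2: { [F' → F .] }  — accept
  I3: { [F → c . c] }  — shift
  I4: { [D → . ; n ;], [D → . F], [F → . )], [F → . c c], [F → . y S c], [F → y . S c], [S → . D] }  — shift
  I5: { [D → ; . n ;] }  — shift
  I6: { [S → D .] }  — reduce
  I7: { [D → F .] }  — reduce
  I8: { [F → y S . c] }  — shift
  I9: { [F → y S c .] }  — reduce
  I10: { [D → ; n . ;] }  — shift
  I11: { [D → ; n ; .] }  — reduce
  I12: { [F → c c .] }  — reduce

Every state is either a pure shift/goto state or contains exactly one complete item and nothing to shift — no conflicts. The grammar is LR(0).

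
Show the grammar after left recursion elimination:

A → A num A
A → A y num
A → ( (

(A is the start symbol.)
A → ( ( A'
A' → num A A'
A' → y num A'
A' → ε

A is directly left-recursive. The standard transformation for
  A → A α₁ | ... | A α_m | β₁ | ... | β_n
is
  A  → β₁ A' | ... | β_n A'
  A' → α₁ A' | ... | α_m A' | ε

A → ( ( becomes A → ( ( A'
A → A num A becomes A' → num A A'
A → A y num becomes A' → y num A'
Add A' → ε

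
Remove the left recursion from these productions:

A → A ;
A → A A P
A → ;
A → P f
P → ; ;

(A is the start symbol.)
A is directly left-recursive. The standard transformation for
  A → A α₁ | ... | A α_m | β₁ | ... | β_n
is
  A  → β₁ A' | ... | β_n A'
  A' → α₁ A' | ... | α_m A' | ε

A → ; becomes A → ; A'
A → P f becomes A → P f A'
A → A ; becomes A' → ; A'
A → A A P becomes A' → A P A'
Add A' → ε

Productions for other non-terminals are unchanged:
  P → ; ;

Resulting grammar:
A → ; A'
A → P f A'
A' → ; A'
A' → A P A'
A' → ε
P → ; ;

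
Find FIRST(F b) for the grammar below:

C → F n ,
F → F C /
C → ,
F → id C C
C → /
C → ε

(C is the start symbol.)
{ 'id' }

FIRST sets of the non-terminals involved (from the grammar, by fixed-point iteration):
  FIRST(F) = { 'id' }

To compute FIRST(F b), process the symbols left to right:
Symbol F is a non-terminal. Add FIRST(F) \ {ε} = { 'id' }
F is not nullable (ε ∉ FIRST(F)), so stop here.
FIRST(F b) = { 'id' }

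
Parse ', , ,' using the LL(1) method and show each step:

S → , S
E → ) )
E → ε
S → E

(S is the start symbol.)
LL(1) parsing maintains a stack (initially the start symbol over $) and the input. At each step: if the stack top is a terminal, match it against the current input token; if it is a non-terminal N, replace it with the RHS of M[N, lookahead] (the unique production whose predict set contains the lookahead).

Stack is shown with the top on the left.

Stack  Input    Action
----------------------
S $    , , , $  output S → , S
, S $  , , , $  match ','
S $    , , $    output S → , S
, S $  , , $    match ','
S $    , $      output S → , S
, S $  , $      match ','
S $    $        output S → E
E $    $        output E → ε
$      $        accept

The string is accepted.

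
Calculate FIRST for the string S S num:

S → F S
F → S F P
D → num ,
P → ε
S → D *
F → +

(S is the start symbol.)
{ '+', 'num' }

FIRST sets of the non-terminals involved (from the grammar, by fixed-point iteration):
  FIRST(S) = { '+', 'num' }

To compute FIRST(S S num), process the symbols left to right:
Symbol S is a non-terminal. Add FIRST(S) \ {ε} = { '+', 'num' }
S is not nullable (ε ∉ FIRST(S)), so stop here.
FIRST(S S num) = { '+', 'num' }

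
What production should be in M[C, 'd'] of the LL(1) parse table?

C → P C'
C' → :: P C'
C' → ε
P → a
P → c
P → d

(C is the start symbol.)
C → P C'

To find M[C, 'd'], we find productions for C where 'd' is in the predict set (PREDICT(N → α) = (FIRST(α) \ {ε}) ∪ (FOLLOW(N) if α ⇒* ε)).

Relevant sets:
  FIRST(P) = { 'a', 'c', 'd' }

C → P C': PREDICT = { 'a', 'c', 'd' }
  'd' is in predict set, so this production goes in M[C, 'd']

M[C, 'd'] = C → P C'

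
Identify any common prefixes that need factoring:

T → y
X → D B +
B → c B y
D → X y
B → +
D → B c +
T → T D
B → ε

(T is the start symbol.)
Left-factoring is needed when two productions for the same non-terminal
share a common prefix on the right-hand side.

Productions for T:
  T → y
  T → T D
Productions for B:
  B → c B y
  B → +
  B → ε
Productions for D:
  D → X y
  D → B c +

No common prefixes found.

Answer: No, left-factoring is not needed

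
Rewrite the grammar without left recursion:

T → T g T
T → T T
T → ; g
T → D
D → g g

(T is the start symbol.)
T is directly left-recursive. The standard transformation for
  A → A α₁ | ... | A α_m | β₁ | ... | β_n
is
  A  → β₁ A' | ... | β_n A'
  A' → α₁ A' | ... | α_m A' | ε

T → ; g becomes T → ; g T'
T → D becomes T → D T'
T → T g T becomes T' → g T T'
T → T T becomes T' → T T'
Add T' → ε

Productions for other non-terminals are unchanged:
  D → g g

Resulting grammar:
T → ; g T'
T → D T'
T' → g T T'
T' → T T'
T' → ε
D → g g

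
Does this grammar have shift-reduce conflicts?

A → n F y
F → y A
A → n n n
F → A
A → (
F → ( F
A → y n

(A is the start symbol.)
Yes — I6: [A → ( .] vs [A → . (]; I12: [A → y n .] vs [A → . (]; I13: [A → n n n .] vs [A → . (]

A shift-reduce conflict occurs when an LR(0) state has both:
  - a complete (reduce) item [A → α .] (dot at the end), and
  - a shift item [B → β . c γ] (dot before a terminal).

Augment with A' → A and build the canonical LR(0) collection (I0 = CLOSURE({[A' → . A]}), then GOTO on every symbol after a dot until no new states appear). It has 16 states:
  I0: { [A → . (], [A → . n F y], [A → . n n n], [A → . y n], [A' → . A] }  — shift
  I1: { [A → ( .] }  — reduce
  I2: { [A' → A .] }  — accept
  I3: { [A → . (], [A → . n F y], [A → . n n n], [A → . y n], [A → n . F y], [A → n . n n], [F → . ( F], [F → . A], [F → . y A] }  — shift
  I4: { [A → y . n] }  — shift
  I5: { [A → y n .] }  — reduce
  I6: { [A → ( .], [A → . (], [A → . n F y], [A → . n n n], [A → . y n], [F → ( . F], [F → . ( F], [F → . A], [F → . y A] }  — shift, reduce
  I7: { [F → A .] }  — reduce
  I8: { [A → n F . y] }  — shift
  I9: { [A → . (], [A → . n F y], [A → . n n n], [A → . y n], [A → n . F y], [A → n . n n], [A → n n . n], [F → . ( F], [F → . A], [F → . y A] }  — shift
  I10: { [A → . (], [A → . n F y], [A → . n n n], [A → . y n], [A → y . n], [F → y . A] }  — shift
  I11: { [F → y A .] }  — reduce
  I12: { [A → . (], [A → . n F y], [A → . n n n], [A → . y n], [A → n . F y], [A → n . n n], [A → y n .], [F → . ( F], [F → . A], [F → . y A] }  — shift, reduce
  I13: { [A → . (], [A → . n F y], [A → . n n n], [A → . y n], [A → n . F y], [A → n . n n], [A → n n . n], [A → n n n .], [F → . ( F], [F → . A], [F → . y A] }  — shift, reduce
  I14: { [A → n F y .] }  — reduce
  I15: { [F → ( F .] }  — reduce

I6 contains reduce item [A → ( .] and shift items [A → . (], [A → . n F y], [A → . n n n], [A → . y n], [F → . ( F], [F → . y A] — shift-reduce conflict.
I12 contains reduce item [A → y n .] and shift items [A → . (], [A → . n F y], [A → . n n n], [A → n . n n], [A → . y n], [F → . ( F], [F → . y A] — shift-reduce conflict.
I13 contains reduce item [A → n n n .] and shift items [A → . (], [A → . n F y], [A → . n n n], [A → n . n n], [A → n n . n], [A → . y n], [F → . ( F], [F → . y A] — shift-reduce conflict.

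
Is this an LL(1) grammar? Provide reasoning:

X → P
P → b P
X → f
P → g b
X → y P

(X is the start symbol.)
A grammar is LL(1) if for each non-terminal N with multiple productions, the predict sets of those productions are pairwise disjoint, where PREDICT(N → α) = (FIRST(α) \ {ε}) ∪ (FOLLOW(N) if α ⇒* ε).

Relevant sets:
  FIRST(P) = { 'b', 'g' }

For X:
  PREDICT(X → P) = { 'b', 'g' }
  PREDICT(X → f) = { 'f' }
  PREDICT(X → y P) = { 'y' }
For P:
  PREDICT(P → b P) = { 'b' }
  PREDICT(P → g b) = { 'g' }

All predict sets are disjoint. The grammar IS LL(1).

Answer: Yes, the grammar is LL(1).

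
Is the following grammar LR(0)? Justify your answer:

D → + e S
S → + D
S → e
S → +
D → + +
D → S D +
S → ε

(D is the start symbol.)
A grammar is LR(0) if no state in the canonical LR(0) collection has:
  - both a shift item (dot before a terminal) and a complete item (shift-reduce conflict), or
  - two or more complete items (reduce-reduce conflict; the accept item [D' → D .] counts as a complete item here).

Augment with D' → D and build the canonical LR(0) collection (I0 = CLOSURE({[D' → . D]}), then GOTO on every symbol after a dot until no new states appear). It has 12 states:
  I0: { [D → . + +], [D → . + e S], [D → . S D +], [D' → . D], [S → . + D], [S → . +], [S → . e], [S → .] }  — shift, reduce
  I1: { [D → + . +], [D → + . e S], [D → . + +], [D → . + e S], [D → . S D +], [S → + . D], [S → + .], [S → . + D], [S → . +], [S → . e], [S → .] }  — shift, 2 reduces
  I2: { [D' → D .] }  — accept
  I3: { [D → . + +], [D → . + e S], [D → . S D +], [D → S . D +], [S → . + D], [S → . +], [S → . e], [S → .] }  — shift, reduce
  I4: { [S → e .] }  — reduce
  I5: { [D → S D . +] }  — shift
  I6: { [D → S D + .] }  — reduce
  I7: { [D → + + .], [D → + . +], [D → + . e S], [D → . + +], [D → . + e S], [D → . S D +], [S → + . D], [S → + .], [S → . + D], [S → . +], [S → . e], [S → .] }  — shift, 3 reduces
  I8: { [S → + D .] }  — reduce
  I9: { [D → + e . S], [S → . + D], [S → . +], [S → . e], [S → .], [S → e .] }  — shift, 2 reduces
  I10: { [D → . + +], [D → . + e S], [D → . S D +], [S → + . D], [S → + .], [S → . + D], [S → . +], [S → . e], [S → .] }  — shift, 2 reduces
  I11: { [D → + e S .] }  — reduce

Conflict in state I0:
  Shift-reduce conflict between [S → .] and [D → . + +]
So the grammar is NOT LR(0).

Answer: No. Shift-reduce conflict between [S → .] and [D → . + +]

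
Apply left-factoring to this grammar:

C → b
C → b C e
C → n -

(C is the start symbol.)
Left-factoring transforms A → αβ₁ | αβ₂ into A → αA' and A' → β₁ | β₂
(α is the longest common prefix among the alternatives). Repeat until
no nonterminal has two alternatives with a common prefix.

Round 1: C has alternatives sharing prefix 'b'. Introduce C': C → b C'
  Add: C' → ε
  Add: C' → C e

No remaining common prefixes — done.

Resulting grammar:
C → b C'
C' → ε
C' → C e
C → n -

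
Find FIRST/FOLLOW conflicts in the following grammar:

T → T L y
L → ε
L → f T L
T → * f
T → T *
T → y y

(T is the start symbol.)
Nullable non-terminals: L.

L: nullable alternative(s) L → ε; FOLLOW(L) = { 'y' }
  L → ε: FIRST \ {ε} = { } — this is the only nullable alternative, skip
  L → f T L: FIRST \ {ε} = { 'f' } — disjoint from FOLLOW(L)

T has no nullable alternative, so no FIRST/FOLLOW check is needed there.

No FIRST/FOLLOW conflicts found.

Answer: No FIRST/FOLLOW conflicts.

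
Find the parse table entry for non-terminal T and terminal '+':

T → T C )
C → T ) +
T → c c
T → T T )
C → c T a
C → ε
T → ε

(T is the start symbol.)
To find M[T, '+'], we find productions for T where '+' is in the predict set (PREDICT(N → α) = (FIRST(α) \ {ε}) ∪ (FOLLOW(N) if α ⇒* ε)).

Relevant sets:
  FIRST(T) = { ')', 'c', ε }
  FIRST(C) = { ')', 'c', ε }
  FOLLOW(T) = { $, ')', 'a', 'c' }

T → T C ): PREDICT = { ')', 'c' }
T → c c: PREDICT = { 'c' }
T → T T ): PREDICT = { ')', 'c' }
T → ε: PREDICT = { $, ')', 'a', 'c' }

M[T, '+'] is empty (no production applies)

Answer: Empty (error entry)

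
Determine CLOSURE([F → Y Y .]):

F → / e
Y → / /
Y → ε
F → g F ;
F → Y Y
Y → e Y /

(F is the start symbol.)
To compute CLOSURE, for each item [A → α.Bβ] where B is a non-terminal, add [B → .γ] for all productions B → γ; repeat for the newly added items until nothing changes.

Start with: [F → Y Y .]
The dot is at the end, so nothing is added.

CLOSURE = { [F → Y Y .] }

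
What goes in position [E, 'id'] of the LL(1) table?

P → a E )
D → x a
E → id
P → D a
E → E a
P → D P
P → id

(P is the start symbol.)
To find M[E, 'id'], we find productions for E where 'id' is in the predict set (PREDICT(N → α) = (FIRST(α) \ {ε}) ∪ (FOLLOW(N) if α ⇒* ε)).

Relevant sets:
  FIRST(E) = { 'id' }

E → id: PREDICT = { 'id' }
  'id' is in predict set, so this production goes in M[E, 'id']
E → E a: PREDICT = { 'id' }
  'id' is in predict set, so this production goes in M[E, 'id']

M[E, 'id'] = E → id, E → E a  (a multiply-defined cell — the grammar is not LL(1))

Answer: E → id, E → E a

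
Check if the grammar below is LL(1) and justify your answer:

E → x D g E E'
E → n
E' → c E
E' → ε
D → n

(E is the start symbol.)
No. Predict set conflict for E': { 'c' }

Relevant sets:
  FOLLOW(E') = { $, 'c' }

For E:
  PREDICT(E → x D g E E') = { 'x' }
  PREDICT(E → n) = { 'n' }
For E':
  PREDICT(E' → c E) = { 'c' }
  PREDICT(E' → ε) = { $, 'c' }
D has a single production, so nothing to check there.

Conflict found: Predict set conflict for E': { 'c' }
The grammar is NOT LL(1).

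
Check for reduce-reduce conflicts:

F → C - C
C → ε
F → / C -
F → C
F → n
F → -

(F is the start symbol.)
A reduce-reduce conflict occurs when an LR(0) state has two complete items [A → α .] and [B → β .] — both call for a reduction, and with no lookahead the parser cannot choose between them.

Augment with F' → F and build the canonical LR(0) collection (I0 = CLOSURE({[F' → . F]}), then GOTO on every symbol after a dot until no new states appear). It has 10 states:
  I0: { [C → .], [F → . -], [F → . / C -], [F → . C - C], [F → . C], [F → . n], [F' → . F] }  — shift, reduce
  I1: { [F → - .] }  — reduce
  I2: { [C → .], [F → / . C -] }  — reduce
  I3: { [F → C . - C], [F → C .] }  — shift, reduce
  I4: { [F' → F .] }  — accept
  I5: { [F → n .] }  — reduce
  I6: { [C → .], [F → C - . C] }  — reduce
  I7: { [F → C - C .] }  — reduce
  I8: { [F → / C . -] }  — shift
  I9: { [F → / C - .] }  — reduce

No state contains more than one complete item.

Answer: No reduce-reduce conflicts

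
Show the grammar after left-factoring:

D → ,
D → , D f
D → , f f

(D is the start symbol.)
Left-factoring transforms A → αβ₁ | αβ₂ into A → αA' and A' → β₁ | β₂
(α is the longest common prefix among the alternatives). Repeat until
no nonterminal has two alternatives with a common prefix.

Round 1: D has alternatives sharing prefix ','. Introduce D': D → , D'
  Add: D' → ε
  Add: D' → D f
  Add: D' → f f

No remaining common prefixes — done.

Resulting grammar:
D → , D'
D' → ε
D' → D f
D' → f f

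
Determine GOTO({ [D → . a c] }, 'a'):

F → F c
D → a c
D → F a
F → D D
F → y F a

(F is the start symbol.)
GOTO(I, 'a') = CLOSURE({ [A → αX.β] : [A → α.Xβ] ∈ I, X = 'a' })

Items with dot before 'a', with the dot advanced:
  [D → . a c] → [D → a . c]
Closure adds nothing (no advanced item has the dot before a non-terminal).

GOTO = { [D → a . c] }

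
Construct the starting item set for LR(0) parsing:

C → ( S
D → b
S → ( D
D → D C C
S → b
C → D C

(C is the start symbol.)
First, augment the grammar with C' → C
I₀ = CLOSURE({ [C' → . C] }):
  [C' → . C] has the dot before C: add [C → . ( S], [C → . D C]
  [C → . D C] has the dot before D: add [D → . b], [D → . D C C]
No further items can be added.

I₀ = { [C → . ( S], [C → . D C], [C' → . C], [D → . D C C], [D → . b] }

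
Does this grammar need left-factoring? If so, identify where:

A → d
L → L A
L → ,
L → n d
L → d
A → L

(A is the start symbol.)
No, left-factoring is not needed

Left-factoring is needed when two productions for the same non-terminal
share a common prefix on the right-hand side.

Productions for A:
  A → d
  A → L
Productions for L:
  L → L A
  L → ,
  L → n d
  L → d

No common prefixes found.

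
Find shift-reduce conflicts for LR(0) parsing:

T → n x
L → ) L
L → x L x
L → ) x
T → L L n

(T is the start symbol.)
Yes — I12: [L → ) x .] vs [L → . ) L]

Augment with T' → T and build the canonical LR(0) collection (I0 = CLOSURE({[T' → . T]}), then GOTO on every symbol after a dot until no new states appear). It has 13 states:
  I0: { [L → . ) L], [L → . ) x], [L → . x L x], [T → . L L n], [T → . n x], [T' → . T] }  — shift
  I1: { [L → ) . L], [L → ) . x], [L → . ) L], [L → . ) x], [L → . x L x] }  — shift
  I2: { [L → . ) L], [L → . ) x], [L → . x L x], [T → L . L n] }  — shift
  I3: { [T' → T .] }  — accept
  I4: { [T → n . x] }  — shift
  I5: { [L → . ) L], [L → . ) x], [L → . x L x], [L → x . L x] }  — shift
  I6: { [L → x L . x] }  — shift
  I7: { [L → x L x .] }  — reduce
  I8: { [T → n x .] }  — reduce
  I9: { [T → L L . n] }  — shift
  I10: { [T → L L n .] }  — reduce
  I11: { [L → ) L .] }  — reduce
  I12: { [L → ) x .], [L → . ) L], [L → . ) x], [L → . x L x], [L → x . L x] }  — shift, reduce

I12 contains reduce item [L → ) x .] and shift items [L → . ) L], [L → . ) x], [L → . x L x] — shift-reduce conflict.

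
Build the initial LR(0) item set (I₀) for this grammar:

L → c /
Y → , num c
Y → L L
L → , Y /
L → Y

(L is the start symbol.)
First, augment the grammar with L' → L
I₀ = CLOSURE({ [L' → . L] }):
  [L' → . L] has the dot before L: add [L → . c /], [L → . , Y /], [L → . Y]
  [L → . Y] has the dot before Y: add [Y → . , num c], [Y → . L L]
No further items can be added.

I₀ = { [L → . , Y /], [L → . Y], [L → . c /], [L' → . L], [Y → . , num c], [Y → . L L] }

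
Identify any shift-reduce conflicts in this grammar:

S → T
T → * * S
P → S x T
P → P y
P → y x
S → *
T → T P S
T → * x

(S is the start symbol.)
Augment with S' → S and build the canonical LR(0) collection (I0 = CLOSURE({[S' → . S]}), then GOTO on every symbol after a dot until no new states appear). It has 16 states:
  I0: { [S → . *], [S → . T], [S' → . S], [T → . * * S], [T → . * x], [T → . T P S] }  — shift
  I1: { [S → * .], [T → * . * S], [T → * . x] }  — shift, reduce
  I2: { [S' → S .] }  — accept
  I3: { [P → . P y], [P → . S x T], [P → . y x], [S → . *], [S → . T], [S → T .], [T → . * * S], [T → . * x], [T → . T P S], [T → T . P S] }  — shift, reduce
  I4: { [P → P . y], [S → . *], [S → . T], [T → . * * S], [T → . * x], [T → . T P S], [T → T P . S] }  — shift
  I5: { [P → S . x T] }  — shift
  I6: { [P → y . x] }  — shift
  I7: { [P → y x .] }  — reduce
  I8: { [P → S x . T], [T → . * * S], [T → . * x], [T → . T P S] }  — shift
  I9: { [T → * . * S], [T → * . x] }  — shift
  I10: { [P → . P y], [P → . S x T], [P → . y x], [P → S x T .], [S → . *], [S → . T], [T → . * * S], [T → . * x], [T → . T P S], [T → T . P S] }  — shift, reduce
  I11: { [S → . *], [S → . T], [T → * * . S], [T → . * * S], [T → . * x], [T → . T P S] }  — shift
  I12: { [T → * x .] }  — reduce
  I13: { [T → * * S .] }  — reduce
  I14: { [T → T P S .] }  — reduce
  I15: { [P → P y .] }  — reduce

I1 contains reduce item [S → * .] and shift items [T → * . * S], [T → * . x] — shift-reduce conflict.
I3 contains reduce item [S → T .] and shift items [P → . y x], [S → . *], [T → . * * S], [T → . * x] — shift-reduce conflict.
I10 contains reduce item [P → S x T .] and shift items [P → . y x], [S → . *], [T → . * * S], [T → . * x] — shift-reduce conflict.

Answer: Yes — I1: [S → * .] vs [T → * . * S]; I3: [S → T .] vs [P → . y x]; I10: [P → S x T .] vs [P → . y x]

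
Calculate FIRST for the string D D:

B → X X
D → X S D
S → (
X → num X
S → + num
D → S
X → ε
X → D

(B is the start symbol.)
{ '(', '+', 'num' }

FIRST sets of the non-terminals involved (from the grammar, by fixed-point iteration):
  FIRST(D) = { '(', '+', 'num' }

To compute FIRST(D D), process the symbols left to right:
Symbol D is a non-terminal. Add FIRST(D) \ {ε} = { '(', '+', 'num' }
D is not nullable (ε ∉ FIRST(D)), so stop here.
FIRST(D D) = { '(', '+', 'num' }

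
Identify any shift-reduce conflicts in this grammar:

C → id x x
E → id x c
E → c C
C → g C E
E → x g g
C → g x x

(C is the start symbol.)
A shift-reduce conflict occurs when an LR(0) state has both:
  - a complete (reduce) item [A → α .] (dot at the end), and
  - a shift item [B → β . c γ] (dot before a terminal).

Augment with C' → C and build the canonical LR(0) collection (I0 = CLOSURE({[C' → . C]}), then GOTO on every symbol after a dot until no new states appear). It has 18 states:
  I0: { [C → . g C E], [C → . g x x], [C → . id x x], [C' → . C] }  — shift
  I1: { [C' → C .] }  — accept
  I2: { [C → . g C E], [C → . g x x], [C → . id x x], [C → g . C E], [C → g . x x] }  — shift
  I3: { [C → id . x x] }  — shift
  I4: { [C → id x . x] }  — shift
  I5: { [C → id x x .] }  — reduce
  I6: { [C → g C . E], [E → . c C], [E → . id x c], [E → . x g g] }  — shift
  I7: { [C → g x . x] }  — shift
  I8: { [C → g x x .] }  — reduce
  I9: { [C → g C E .] }  — reduce
  I10: { [C → . g C E], [C → . g x x], [C → . id x x], [E → c . C] }  — shift
  I11: { [E → id . x c] }  — shift
  I12: { [E → x . g g] }  — shift
  I13: { [E → x g . g] }  — shift
  I14: { [E → x g g .] }  — reduce
  I15: { [E → id x . c] }  — shift
  I16: { [E → id x c .] }  — reduce
  I17: { [E → c C .] }  — reduce

No state contains both a complete item and a shift item.

Answer: No shift-reduce conflicts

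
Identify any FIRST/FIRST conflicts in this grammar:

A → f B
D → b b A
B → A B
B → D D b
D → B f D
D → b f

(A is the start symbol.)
Yes. D → b b A / D → B f D on { 'b' }; D → b b A / D → b f on { 'b' }; D → B f D / D → b f on { 'b' }; B → A B / B → D D b on { 'f' }

A FIRST/FIRST conflict occurs when two productions N → α and N → β for the same non-terminal have FIRST(α) ∩ FIRST(β) ≠ ∅ (with ε ∈ FIRST of a nullable right-hand side, so two nullable alternatives also conflict).

FIRST sets of the non-terminals at (or reachable through a nullable prefix from) the front of some alternative:
  FIRST(B) = { 'b', 'f' }
  FIRST(A) = { 'f' }
  FIRST(D) = { 'b', 'f' }

Productions for D:
  D → b b A: FIRST = { 'b' }
  D → B f D: FIRST = { 'b', 'f' }
  D → b f: FIRST = { 'b' }
Productions for B:
  B → A B: FIRST = { 'f' }
  B → D D b: FIRST = { 'b', 'f' }
A has only one production, so no FIRST/FIRST conflict is possible there.

Conflict for D: D → b b A and D → B f D
  Overlap: { 'b' }
Conflict for D: D → b b A and D → b f
  Overlap: { 'b' }
Conflict for D: D → B f D and D → b f
  Overlap: { 'b' }
Conflict for B: B → A B and B → D D b
  Overlap: { 'f' }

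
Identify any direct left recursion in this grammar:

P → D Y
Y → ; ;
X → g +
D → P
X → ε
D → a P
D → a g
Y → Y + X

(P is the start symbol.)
Direct left recursion occurs when N → N α for some non-terminal N (the right-hand side begins with the left-hand side itself).

P → D Y: starts with D
Y → ; ;: starts with ';'
X → g +: starts with g
D → P: starts with P
X → ε: starts with ε
D → a P: starts with a
D → a g: starts with a
Y → Y + X: LEFT RECURSIVE (starts with Y)

The grammar has direct left recursion on: Y.

Answer: Yes, Y is left-recursive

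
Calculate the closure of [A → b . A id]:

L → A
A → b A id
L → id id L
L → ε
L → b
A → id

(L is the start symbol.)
{ [A → . b A id], [A → . id], [A → b . A id] }

To compute CLOSURE, for each item [A → α.Bβ] where B is a non-terminal, add [B → .γ] for all productions B → γ; repeat for the newly added items until nothing changes.

Start with: [A → b . A id]
  [A → b . A id] has the dot before A: add [A → . b A id], [A → . id]
No further items can be added.

CLOSURE = { [A → . b A id], [A → . id], [A → b . A id] }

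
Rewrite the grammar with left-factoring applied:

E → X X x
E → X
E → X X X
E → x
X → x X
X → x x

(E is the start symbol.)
Left-factoring transforms A → αβ₁ | αβ₂ into A → αA' and A' → β₁ | β₂
(α is the longest common prefix among the alternatives). Repeat until
no nonterminal has two alternatives with a common prefix.

Round 1: E has alternatives sharing prefix 'X'. Introduce E': E → X E'
  Add: E' → X x
  Add: E' → ε
  Add: E' → X X

Round 2: E' has alternatives sharing prefix 'X'. Introduce E'': E' → X E''
  Add: E'' → x
  Add: E'' → X

Round 3: X has alternatives sharing prefix 'x'. Introduce X': X → x X'
  Add: X' → X
  Add: X' → x

No remaining common prefixes — done.

Resulting grammar:
E → X E'
E' → X E''
E'' → x
E'' → X
E' → ε
E → x
X → x X'
X' → X
X' → x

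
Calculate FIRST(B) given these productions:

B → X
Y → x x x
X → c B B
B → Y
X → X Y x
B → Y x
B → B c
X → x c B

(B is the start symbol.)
To compute FIRST(B), examine every production with B on the left-hand side, reading each right-hand side left to right until a non-nullable symbol is reached.

FIRST sets of the other non-terminals involved (by the same procedure, iterated to a fixed point):
  FIRST(X) = { 'c', 'x' }
  FIRST(Y) = { 'x' }

From B → X:
  - X is a non-terminal: add FIRST(X) \ {ε} = { 'c', 'x' }
    X is not nullable, so stop
From B → Y:
  - Y is a non-terminal: add FIRST(Y) \ {ε} = { 'x' }
    Y is not nullable, so stop
From B → Y x:
  - Y is a non-terminal: add FIRST(Y) \ {ε} = { 'x' }
    Y is not nullable, so stop
From B → B c:
  - B is the symbol being defined: contributes nothing new
    B is not nullable, so stop

Collecting: FIRST(B) = { 'c', 'x' }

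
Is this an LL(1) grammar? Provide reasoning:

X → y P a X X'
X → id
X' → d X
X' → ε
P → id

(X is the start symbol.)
No. Predict set conflict for X': { 'd' }

A grammar is LL(1) if for each non-terminal N with multiple productions, the predict sets of those productions are pairwise disjoint, where PREDICT(N → α) = (FIRST(α) \ {ε}) ∪ (FOLLOW(N) if α ⇒* ε).

Relevant sets:
  FOLLOW(X') = { $, 'd' }

For X:
  PREDICT(X → y P a X X') = { 'y' }
  PREDICT(X → id) = { 'id' }
For X':
  PREDICT(X' → d X) = { 'd' }
  PREDICT(X' → ε) = { $, 'd' }
P has a single production, so nothing to check there.

Conflict found: Predict set conflict for X': { 'd' }
The grammar is NOT LL(1).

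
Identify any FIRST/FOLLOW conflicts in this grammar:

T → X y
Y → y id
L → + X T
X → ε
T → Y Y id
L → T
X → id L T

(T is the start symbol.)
A FIRST/FOLLOW conflict occurs when a non-terminal N has a nullable alternative N → β (β ⇒* ε) and another alternative N → α with FIRST(α) ∩ FOLLOW(N) ≠ ∅: on such a lookahead the parser cannot decide between expanding α and letting N vanish via β.

Nullable non-terminals: X.

X: nullable alternative(s) X → ε; FOLLOW(X) = { 'id', 'y' }
  X → ε: FIRST \ {ε} = { } — this is the only nullable alternative, skip
  X → id L T: FIRST \ {ε} = { 'id' } — overlaps FOLLOW(X) on { 'id' }: CONFLICT

L, T, Y have no nullable alternative, so no FIRST/FOLLOW check is needed there.

So the grammar has 1 FIRST/FOLLOW conflict (marked CONFLICT above).

Answer: Yes. X → id L T with FOLLOW(X) on { 'id' }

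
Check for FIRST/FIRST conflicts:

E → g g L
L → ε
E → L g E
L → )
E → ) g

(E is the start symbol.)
Yes. E → g g L / E → L g E on { 'g' }; E → L g E / E → ')' g on { ')' }

FIRST sets of the non-terminals at (or reachable through a nullable prefix from) the front of some alternative:
  FIRST(L) = { ')', ε }

Productions for E:
  E → g g L: FIRST = { 'g' }
  E → L g E: FIRST = { ')', 'g' }
  E → ) g: FIRST = { ')' }
Productions for L:
  L → ε: FIRST = { ε }
  L → ): FIRST = { ')' }

Conflict for E: E → g g L and E → L g E
  Overlap: { 'g' }
Conflict for E: E → L g E and E → ) g
  Overlap: { ')' }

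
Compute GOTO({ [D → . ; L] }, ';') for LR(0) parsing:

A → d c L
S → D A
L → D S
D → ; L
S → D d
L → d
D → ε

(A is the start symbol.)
GOTO(I, ';') = CLOSURE({ [A → αX.β] : [A → α.Xβ] ∈ I, X = ';' })

Items with dot before ';', with the dot advanced:
  [D → . ; L] → [D → ; . L]
Closure of the advanced items:
  [D → ; . L] has the dot before L: add [L → . D S], [L → . d]
  [L → . D S] has the dot before D: add [D → . ; L], [D → .]

GOTO = { [D → . ; L], [D → .], [D → ; . L], [L → . D S], [L → . d] }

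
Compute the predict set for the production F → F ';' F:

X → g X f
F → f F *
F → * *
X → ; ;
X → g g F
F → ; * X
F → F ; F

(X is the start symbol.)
PREDICT(F → F ';' F) = (FIRST(RHS) \ {ε}) ∪ (FOLLOW(F) if ε ∈ FIRST(RHS), i.e. RHS ⇒* ε)
FIRST(F) = { '*', ';', 'f' }
FIRST(F ';' F) = { '*', ';', 'f' }
ε ∉ FIRST(F ';' F), so FOLLOW(F) is not added.
PREDICT(F → F ';' F) = { '*', ';', 'f' }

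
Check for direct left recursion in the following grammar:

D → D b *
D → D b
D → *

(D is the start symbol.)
Yes, D is left-recursive

Direct left recursion occurs when N → N α for some non-terminal N (the right-hand side begins with the left-hand side itself).

D → D b *: LEFT RECURSIVE (starts with D)
D → D b: LEFT RECURSIVE (starts with D)
D → *: starts with '*'

The grammar has direct left recursion on: D.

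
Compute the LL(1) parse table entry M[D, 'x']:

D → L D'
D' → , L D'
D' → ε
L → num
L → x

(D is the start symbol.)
D → L D'

To find M[D, 'x'], we find productions for D where 'x' is in the predict set (PREDICT(N → α) = (FIRST(α) \ {ε}) ∪ (FOLLOW(N) if α ⇒* ε)).

Relevant sets:
  FIRST(L) = { 'num', 'x' }

D → L D': PREDICT = { 'num', 'x' }
  'x' is in predict set, so this production goes in M[D, 'x']

M[D, 'x'] = D → L D'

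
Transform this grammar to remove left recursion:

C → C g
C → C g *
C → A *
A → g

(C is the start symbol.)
C is directly left-recursive. The standard transformation for
  A → A α₁ | ... | A α_m | β₁ | ... | β_n
is
  A  → β₁ A' | ... | β_n A'
  A' → α₁ A' | ... | α_m A' | ε

C → A * becomes C → A * C'
C → C g becomes C' → g C'
C → C g * becomes C' → g * C'
Add C' → ε

Productions for other non-terminals are unchanged:
  A → g

Resulting grammar:
C → A * C'
C' → g C'
C' → g * C'
C' → ε
A → g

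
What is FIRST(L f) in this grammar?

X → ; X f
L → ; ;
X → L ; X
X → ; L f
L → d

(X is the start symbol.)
{ ';', 'd' }

FIRST sets of the non-terminals involved (from the grammar, by fixed-point iteration):
  FIRST(L) = { ';', 'd' }

To compute FIRST(L f), process the symbols left to right:
Symbol L is a non-terminal. Add FIRST(L) \ {ε} = { ';', 'd' }
L is not nullable (ε ∉ FIRST(L)), so stop here.
FIRST(L f) = { ';', 'd' }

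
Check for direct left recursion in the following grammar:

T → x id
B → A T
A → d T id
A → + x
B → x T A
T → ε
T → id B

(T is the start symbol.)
No direct left recursion

Direct left recursion occurs when N → N α for some non-terminal N (the right-hand side begins with the left-hand side itself).

T → x id: starts with x
B → A T: starts with A
A → d T id: starts with d
A → + x: starts with '+'
B → x T A: starts with x
T → ε: starts with ε
T → id B: starts with id

No direct left recursion found.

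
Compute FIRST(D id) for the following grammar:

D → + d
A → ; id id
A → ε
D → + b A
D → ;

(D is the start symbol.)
{ '+', ';' }

FIRST sets of the non-terminals involved (from the grammar, by fixed-point iteration):
  FIRST(D) = { '+', ';' }

To compute FIRST(D id), process the symbols left to right:
Symbol D is a non-terminal. Add FIRST(D) \ {ε} = { '+', ';' }
D is not nullable (ε ∉ FIRST(D)), so stop here.
FIRST(D id) = { '+', ';' }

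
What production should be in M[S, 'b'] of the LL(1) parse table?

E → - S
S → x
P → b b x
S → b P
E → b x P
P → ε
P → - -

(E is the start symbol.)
To find M[S, 'b'], we find productions for S where 'b' is in the predict set (PREDICT(N → α) = (FIRST(α) \ {ε}) ∪ (FOLLOW(N) if α ⇒* ε)).

S → x: PREDICT = { 'x' }
S → b P: PREDICT = { 'b' }
  'b' is in predict set, so this production goes in M[S, 'b']

M[S, 'b'] = S → b P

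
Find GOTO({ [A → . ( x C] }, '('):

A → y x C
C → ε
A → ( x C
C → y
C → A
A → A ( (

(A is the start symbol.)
GOTO(I, '(') = CLOSURE({ [A → αX.β] : [A → α.Xβ] ∈ I, X = '(' })

Items with dot before '(', with the dot advanced:
  [A → . ( x C] → [A → ( . x C]
Closure adds nothing (no advanced item has the dot before a non-terminal).

GOTO = { [A → ( . x C] }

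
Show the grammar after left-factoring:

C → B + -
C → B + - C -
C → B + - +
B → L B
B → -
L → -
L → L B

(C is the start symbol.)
C → B + - C'
C' → ε
C' → C -
C' → +
B → L B
B → -
L → -
L → L B

Left-factoring transforms A → αβ₁ | αβ₂ into A → αA' and A' → β₁ | β₂
(α is the longest common prefix among the alternatives). Repeat until
no nonterminal has two alternatives with a common prefix.

Round 1: C has alternatives sharing prefix 'B + -'. Introduce C': C → B + - C'
  Add: C' → ε
  Add: C' → C -
  Add: C' → +

No remaining common prefixes — done.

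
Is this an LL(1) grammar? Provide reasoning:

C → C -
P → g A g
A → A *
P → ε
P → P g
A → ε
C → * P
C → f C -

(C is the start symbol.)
Relevant sets:
  FIRST(C) = { '*', 'f' }
  FIRST(P) = { 'g', ε }
  FIRST(A) = { '*', ε }
  FOLLOW(P) = { $, '-', 'g' }
  FOLLOW(A) = { '*', 'g' }

For C:
  PREDICT(C → C '-') = { '*', 'f' }
  PREDICT(C → '*' P) = { '*' }
  PREDICT(C → f C '-') = { 'f' }
For P:
  PREDICT(P → g A g) = { 'g' }
  PREDICT(P → ε) = { $, '-', 'g' }
  PREDICT(P → P g) = { 'g' }
For A:
  PREDICT(A → A '*') = { '*' }
  PREDICT(A → ε) = { '*', 'g' }

Conflict found: Predict set conflict for C: { '*' }
The grammar is NOT LL(1).

Answer: No. Predict set conflict for C: { '*' }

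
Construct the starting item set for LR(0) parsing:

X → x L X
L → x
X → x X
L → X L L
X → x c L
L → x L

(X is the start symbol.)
First, augment the grammar with X' → X
I₀ = CLOSURE({ [X' → . X] }):
  [X' → . X] has the dot before X: add [X → . x L X], [X → . x X], [X → . x c L]
No further items can be added.

I₀ = { [X → . x L X], [X → . x X], [X → . x c L], [X' → . X] }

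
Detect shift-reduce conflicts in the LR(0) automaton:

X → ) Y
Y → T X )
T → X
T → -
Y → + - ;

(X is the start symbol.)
Augment with X' → X and build the canonical LR(0) collection (I0 = CLOSURE({[X' → . X]}), then GOTO on every symbol after a dot until no new states appear). It has 12 states:
  I0: { [X → . ) Y], [X' → . X] }  — shift
  I1: { [T → . -], [T → . X], [X → ) . Y], [X → . ) Y], [Y → . + - ;], [Y → . T X )] }  — shift
  I2: { [X' → X .] }  — accept
  I3: { [Y → + . - ;] }  — shift
  I4: { [T → - .] }  — reduce
  I5: { [X → . ) Y], [Y → T . X )] }  — shift
  I6: { [T → X .] }  — reduce
  I7: { [X → ) Y .] }  — reduce
  I8: { [Y → T X . )] }  — shift
  I9: { [Y → T X ) .] }  — reduce
  I10: { [Y → + - . ;] }  — shift
  I11: { [Y → + - ; .] }  — reduce

No state contains both a complete item and a shift item.

Answer: No shift-reduce conflicts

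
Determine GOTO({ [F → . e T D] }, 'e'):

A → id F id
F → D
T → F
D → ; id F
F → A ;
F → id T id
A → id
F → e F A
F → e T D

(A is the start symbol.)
{ [A → . id F id], [A → . id], [D → . ; id F], [F → . A ;], [F → . D], [F → . e F A], [F → . e T D], [F → . id T id], [F → e . T D], [T → . F] }

GOTO(I, 'e') = CLOSURE({ [A → αX.β] : [A → α.Xβ] ∈ I, X = 'e' })

Items with dot before 'e', with the dot advanced:
  [F → . e T D] → [F → e . T D]
Closure of the advanced items:
  [F → e . T D] has the dot before T: add [T → . F]
  [T → . F] has the dot before F: add [F → . D], [F → . A ;], [F → . id T id], [F → . e F A], [F → . e T D]
  [F → . D] has the dot before D: add [D → . ; id F]
  [F → . A ;] has the dot before A: add [A → . id F id], [A → . id]

GOTO = { [A → . id F id], [A → . id], [D → . ; id F], [F → . A ;], [F → . D], [F → . e F A], [F → . e T D], [F → . id T id], [F → e . T D], [T → . F] }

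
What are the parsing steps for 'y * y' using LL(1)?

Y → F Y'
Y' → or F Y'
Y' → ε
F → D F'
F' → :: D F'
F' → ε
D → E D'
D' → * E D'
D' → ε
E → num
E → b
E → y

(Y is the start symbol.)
LL(1) parsing maintains a stack (initially the start symbol over $) and the input. At each step: if the stack top is a terminal, match it against the current input token; if it is a non-terminal N, replace it with the RHS of M[N, lookahead] (the unique production whose predict set contains the lookahead).

Stack is shown with the top on the left.

Stack           Input    Action
-------------------------------
Y $             y * y $  output Y → F Y'
F Y' $          y * y $  output F → D F'
D F' Y' $       y * y $  output D → E D'
E D' F' Y' $    y * y $  output E → y
y D' F' Y' $    y * y $  match 'y'
D' F' Y' $      * y $    output D' → * E D'
* E D' F' Y' $  * y $    match '*'
E D' F' Y' $    y $      output E → y
y D' F' Y' $    y $      match 'y'
D' F' Y' $      $        output D' → ε
F' Y' $         $        output F' → ε
Y' $            $        output Y' → ε
$               $        accept

The string is accepted.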